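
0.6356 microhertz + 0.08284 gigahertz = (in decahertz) 8.284e+06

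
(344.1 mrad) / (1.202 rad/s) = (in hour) 7.952e-05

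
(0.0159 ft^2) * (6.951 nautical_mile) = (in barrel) 119.6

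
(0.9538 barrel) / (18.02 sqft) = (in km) 9.058e-05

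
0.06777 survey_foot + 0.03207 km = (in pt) 9.097e+04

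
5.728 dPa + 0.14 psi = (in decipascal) 9658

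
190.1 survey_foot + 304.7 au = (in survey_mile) 2.832e+10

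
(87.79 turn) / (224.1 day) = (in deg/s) 0.001632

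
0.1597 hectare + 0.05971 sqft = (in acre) 0.3946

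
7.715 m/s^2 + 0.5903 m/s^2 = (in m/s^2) 8.305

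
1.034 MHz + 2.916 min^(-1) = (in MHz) 1.034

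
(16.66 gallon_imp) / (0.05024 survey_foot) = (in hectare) 0.0004946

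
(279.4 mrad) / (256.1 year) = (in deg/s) 1.982e-09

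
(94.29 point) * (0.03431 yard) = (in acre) 2.579e-07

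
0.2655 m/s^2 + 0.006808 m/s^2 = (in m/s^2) 0.2723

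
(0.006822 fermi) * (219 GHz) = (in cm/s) 0.0001494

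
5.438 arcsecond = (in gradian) 0.001678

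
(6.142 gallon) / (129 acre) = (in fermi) 4.454e+07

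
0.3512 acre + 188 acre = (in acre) 188.4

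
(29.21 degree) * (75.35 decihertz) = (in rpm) 36.68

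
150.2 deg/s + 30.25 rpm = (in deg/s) 331.7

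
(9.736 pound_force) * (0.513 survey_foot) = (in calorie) 1.618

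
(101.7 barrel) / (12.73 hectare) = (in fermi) 1.27e+11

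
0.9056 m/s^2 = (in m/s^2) 0.9056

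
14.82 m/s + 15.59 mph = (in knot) 42.36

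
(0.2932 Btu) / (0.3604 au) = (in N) 5.738e-09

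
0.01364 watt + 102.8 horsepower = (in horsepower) 102.8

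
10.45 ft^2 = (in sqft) 10.45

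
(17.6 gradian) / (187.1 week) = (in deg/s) 1.4e-07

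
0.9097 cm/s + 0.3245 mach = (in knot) 214.8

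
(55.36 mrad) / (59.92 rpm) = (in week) 1.459e-08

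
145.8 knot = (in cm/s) 7501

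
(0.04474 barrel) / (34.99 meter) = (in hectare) 2.033e-08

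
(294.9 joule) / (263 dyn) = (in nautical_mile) 60.54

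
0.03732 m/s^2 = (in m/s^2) 0.03732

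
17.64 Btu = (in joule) 1.861e+04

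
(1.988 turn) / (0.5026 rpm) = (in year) 7.526e-06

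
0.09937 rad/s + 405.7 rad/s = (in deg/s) 2.325e+04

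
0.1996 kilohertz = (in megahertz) 0.0001996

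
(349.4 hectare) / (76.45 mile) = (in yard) 31.06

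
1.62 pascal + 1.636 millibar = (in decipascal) 1652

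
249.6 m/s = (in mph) 558.3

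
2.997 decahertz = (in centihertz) 2997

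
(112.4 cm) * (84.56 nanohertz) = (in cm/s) 9.505e-06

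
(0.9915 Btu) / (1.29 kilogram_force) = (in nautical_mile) 0.04465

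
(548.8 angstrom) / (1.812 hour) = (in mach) 2.471e-14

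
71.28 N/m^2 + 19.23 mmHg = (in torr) 19.76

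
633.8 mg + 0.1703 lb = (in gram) 77.88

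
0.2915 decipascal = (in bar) 2.915e-07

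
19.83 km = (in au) 1.326e-07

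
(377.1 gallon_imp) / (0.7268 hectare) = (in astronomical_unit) 1.577e-15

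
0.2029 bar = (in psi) 2.943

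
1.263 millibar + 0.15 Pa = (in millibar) 1.264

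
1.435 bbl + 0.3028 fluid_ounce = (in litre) 228.2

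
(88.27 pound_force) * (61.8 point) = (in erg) 8.56e+07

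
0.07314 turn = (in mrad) 459.6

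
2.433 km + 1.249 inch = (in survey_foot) 7982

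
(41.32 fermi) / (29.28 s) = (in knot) 2.743e-15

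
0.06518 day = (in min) 93.86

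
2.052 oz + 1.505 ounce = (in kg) 0.1008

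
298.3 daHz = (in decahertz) 298.3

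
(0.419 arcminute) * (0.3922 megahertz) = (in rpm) 456.5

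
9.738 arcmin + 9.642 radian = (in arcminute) 3.316e+04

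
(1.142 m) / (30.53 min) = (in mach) 1.831e-06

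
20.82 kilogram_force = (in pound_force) 45.9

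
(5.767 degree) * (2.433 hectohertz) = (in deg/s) 1403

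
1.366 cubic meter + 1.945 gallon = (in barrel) 8.638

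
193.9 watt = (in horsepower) 0.26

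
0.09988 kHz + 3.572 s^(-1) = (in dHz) 1035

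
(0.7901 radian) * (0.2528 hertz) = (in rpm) 1.907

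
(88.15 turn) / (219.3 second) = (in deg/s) 144.7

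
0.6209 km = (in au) 4.15e-09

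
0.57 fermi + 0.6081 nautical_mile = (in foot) 3695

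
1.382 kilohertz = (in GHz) 1.382e-06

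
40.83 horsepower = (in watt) 3.045e+04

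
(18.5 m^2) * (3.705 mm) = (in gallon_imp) 15.08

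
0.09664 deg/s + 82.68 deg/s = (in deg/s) 82.78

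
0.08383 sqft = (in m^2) 0.007788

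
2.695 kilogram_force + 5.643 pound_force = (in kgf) 5.255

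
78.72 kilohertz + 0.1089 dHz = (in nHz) 7.872e+13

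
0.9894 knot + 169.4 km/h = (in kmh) 171.2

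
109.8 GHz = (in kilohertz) 1.098e+08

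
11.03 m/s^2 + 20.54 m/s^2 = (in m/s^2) 31.57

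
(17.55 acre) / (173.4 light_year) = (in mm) 4.329e-11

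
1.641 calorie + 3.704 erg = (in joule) 6.866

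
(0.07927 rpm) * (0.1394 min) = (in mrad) 69.43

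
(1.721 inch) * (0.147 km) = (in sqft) 69.17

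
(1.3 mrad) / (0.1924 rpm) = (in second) 0.06452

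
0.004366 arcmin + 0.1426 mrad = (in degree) 0.008243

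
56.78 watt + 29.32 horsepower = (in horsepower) 29.4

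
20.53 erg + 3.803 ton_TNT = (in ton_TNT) 3.803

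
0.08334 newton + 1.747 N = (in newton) 1.83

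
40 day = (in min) 5.76e+04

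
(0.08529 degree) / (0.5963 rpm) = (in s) 0.02384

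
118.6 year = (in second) 3.74e+09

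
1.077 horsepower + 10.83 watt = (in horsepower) 1.092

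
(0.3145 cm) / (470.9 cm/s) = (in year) 2.118e-11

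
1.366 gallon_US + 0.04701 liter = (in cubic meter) 0.005218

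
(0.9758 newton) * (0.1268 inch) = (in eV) 1.962e+16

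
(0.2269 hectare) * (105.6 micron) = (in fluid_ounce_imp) 8433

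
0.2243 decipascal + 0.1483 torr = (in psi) 0.002871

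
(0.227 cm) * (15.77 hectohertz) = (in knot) 6.959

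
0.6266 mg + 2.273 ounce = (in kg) 0.06444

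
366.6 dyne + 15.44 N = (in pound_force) 3.472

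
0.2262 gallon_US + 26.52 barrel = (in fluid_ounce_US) 1.426e+05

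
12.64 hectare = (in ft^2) 1.361e+06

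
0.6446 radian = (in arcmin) 2216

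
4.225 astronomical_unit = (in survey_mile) 3.927e+08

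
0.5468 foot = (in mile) 0.0001036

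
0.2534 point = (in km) 8.939e-08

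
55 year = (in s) 1.734e+09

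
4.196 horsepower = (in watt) 3129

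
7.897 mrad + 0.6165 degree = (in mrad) 18.66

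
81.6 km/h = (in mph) 50.7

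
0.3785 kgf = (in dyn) 3.712e+05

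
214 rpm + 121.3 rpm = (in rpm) 335.3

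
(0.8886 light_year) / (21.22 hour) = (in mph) 2.462e+11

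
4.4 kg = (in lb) 9.7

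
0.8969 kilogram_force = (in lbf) 1.977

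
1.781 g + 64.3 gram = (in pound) 0.1457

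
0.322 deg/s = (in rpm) 0.05367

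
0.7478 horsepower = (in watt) 557.6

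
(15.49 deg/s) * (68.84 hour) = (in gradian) 4.265e+06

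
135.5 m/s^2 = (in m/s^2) 135.5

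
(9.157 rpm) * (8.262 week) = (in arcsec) 9.883e+11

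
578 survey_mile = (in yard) 1.017e+06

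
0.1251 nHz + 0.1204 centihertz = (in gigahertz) 1.204e-12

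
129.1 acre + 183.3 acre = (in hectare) 126.4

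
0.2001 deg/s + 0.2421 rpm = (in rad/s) 0.02885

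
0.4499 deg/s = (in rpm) 0.07498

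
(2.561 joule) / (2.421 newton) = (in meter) 1.058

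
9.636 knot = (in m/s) 4.957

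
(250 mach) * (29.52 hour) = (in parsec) 2.932e-07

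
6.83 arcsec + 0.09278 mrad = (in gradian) 0.008015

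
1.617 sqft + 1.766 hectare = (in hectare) 1.766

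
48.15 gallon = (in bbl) 1.146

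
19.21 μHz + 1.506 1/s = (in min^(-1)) 90.36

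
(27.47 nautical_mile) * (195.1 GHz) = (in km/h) 3.573e+16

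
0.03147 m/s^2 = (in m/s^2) 0.03147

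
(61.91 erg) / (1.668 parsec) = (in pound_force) 2.704e-23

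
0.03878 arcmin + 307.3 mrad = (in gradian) 19.56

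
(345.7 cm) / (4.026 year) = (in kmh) 9.802e-08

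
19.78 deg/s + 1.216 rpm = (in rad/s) 0.4726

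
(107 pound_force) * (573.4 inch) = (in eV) 4.327e+22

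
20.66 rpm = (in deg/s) 124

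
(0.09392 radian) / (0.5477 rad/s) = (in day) 1.985e-06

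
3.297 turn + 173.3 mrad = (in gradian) 1330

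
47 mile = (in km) 75.64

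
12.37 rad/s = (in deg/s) 708.7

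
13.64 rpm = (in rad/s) 1.428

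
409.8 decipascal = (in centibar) 0.04098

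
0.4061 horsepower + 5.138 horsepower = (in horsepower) 5.544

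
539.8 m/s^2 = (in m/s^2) 539.8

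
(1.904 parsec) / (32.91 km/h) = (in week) 1.063e+10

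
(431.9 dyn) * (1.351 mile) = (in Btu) 0.0089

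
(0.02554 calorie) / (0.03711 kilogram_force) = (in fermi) 2.936e+14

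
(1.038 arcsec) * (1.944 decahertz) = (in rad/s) 9.783e-05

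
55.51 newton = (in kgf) 5.66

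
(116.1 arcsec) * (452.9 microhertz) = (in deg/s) 1.461e-05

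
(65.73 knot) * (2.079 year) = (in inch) 8.728e+10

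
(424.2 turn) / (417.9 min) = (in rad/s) 0.1063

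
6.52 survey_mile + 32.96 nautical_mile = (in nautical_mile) 38.63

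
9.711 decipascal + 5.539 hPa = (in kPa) 0.5549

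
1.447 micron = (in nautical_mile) 7.813e-10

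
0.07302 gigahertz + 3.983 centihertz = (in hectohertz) 7.302e+05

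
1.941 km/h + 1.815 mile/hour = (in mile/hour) 3.021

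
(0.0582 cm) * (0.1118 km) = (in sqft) 0.7004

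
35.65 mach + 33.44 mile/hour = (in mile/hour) 2.719e+04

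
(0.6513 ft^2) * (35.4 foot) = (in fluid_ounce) 2.208e+04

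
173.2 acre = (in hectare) 70.09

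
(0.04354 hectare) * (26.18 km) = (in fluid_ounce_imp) 4.012e+11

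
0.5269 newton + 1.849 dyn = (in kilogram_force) 0.05373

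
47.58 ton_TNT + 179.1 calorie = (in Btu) 1.887e+08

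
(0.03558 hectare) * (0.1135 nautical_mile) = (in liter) 7.479e+07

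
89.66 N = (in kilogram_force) 9.143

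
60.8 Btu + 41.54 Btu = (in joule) 1.08e+05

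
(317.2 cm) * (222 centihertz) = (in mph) 15.75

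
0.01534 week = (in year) 0.0002942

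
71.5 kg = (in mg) 7.15e+07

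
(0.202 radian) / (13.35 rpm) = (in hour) 4.014e-05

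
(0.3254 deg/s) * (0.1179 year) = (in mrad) 2.112e+07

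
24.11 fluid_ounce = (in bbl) 0.004485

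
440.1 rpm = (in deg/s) 2641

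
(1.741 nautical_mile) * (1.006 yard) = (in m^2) 2966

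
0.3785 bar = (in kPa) 37.85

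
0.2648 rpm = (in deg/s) 1.589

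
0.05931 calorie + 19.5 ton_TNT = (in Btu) 7.733e+07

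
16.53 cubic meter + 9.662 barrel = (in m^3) 18.07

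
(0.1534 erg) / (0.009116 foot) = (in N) 5.521e-06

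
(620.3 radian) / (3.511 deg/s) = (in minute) 168.7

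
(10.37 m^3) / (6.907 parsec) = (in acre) 1.202e-20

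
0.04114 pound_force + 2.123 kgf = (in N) 21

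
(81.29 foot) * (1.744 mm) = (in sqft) 0.4651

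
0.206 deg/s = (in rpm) 0.03433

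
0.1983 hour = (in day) 0.008263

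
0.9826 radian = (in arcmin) 3378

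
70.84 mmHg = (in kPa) 9.445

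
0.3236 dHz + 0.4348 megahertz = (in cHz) 4.348e+07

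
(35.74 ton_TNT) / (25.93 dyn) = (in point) 1.635e+18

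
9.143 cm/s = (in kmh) 0.3291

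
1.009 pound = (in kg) 0.4577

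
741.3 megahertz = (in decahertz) 7.413e+07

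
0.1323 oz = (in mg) 3751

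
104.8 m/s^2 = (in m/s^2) 104.8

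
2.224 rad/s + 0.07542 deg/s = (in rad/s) 2.225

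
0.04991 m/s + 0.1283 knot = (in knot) 0.2253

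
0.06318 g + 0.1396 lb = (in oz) 2.236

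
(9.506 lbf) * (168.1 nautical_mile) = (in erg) 1.316e+14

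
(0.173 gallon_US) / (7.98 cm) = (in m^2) 0.008206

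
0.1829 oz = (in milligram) 5185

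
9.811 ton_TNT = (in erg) 4.105e+17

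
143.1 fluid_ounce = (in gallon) 1.118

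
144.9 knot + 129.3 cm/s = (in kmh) 273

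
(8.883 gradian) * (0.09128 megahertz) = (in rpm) 1.216e+05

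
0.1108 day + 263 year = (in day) 9.6e+04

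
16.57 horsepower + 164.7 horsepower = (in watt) 1.352e+05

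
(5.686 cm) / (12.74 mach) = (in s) 1.311e-05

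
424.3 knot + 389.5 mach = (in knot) 2.582e+05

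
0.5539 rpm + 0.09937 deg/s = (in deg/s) 3.423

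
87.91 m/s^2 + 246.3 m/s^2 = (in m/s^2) 334.2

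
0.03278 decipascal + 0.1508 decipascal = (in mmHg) 0.0001377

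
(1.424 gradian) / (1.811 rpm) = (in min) 0.001966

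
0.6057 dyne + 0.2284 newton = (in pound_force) 0.05135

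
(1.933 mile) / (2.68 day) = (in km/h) 0.04837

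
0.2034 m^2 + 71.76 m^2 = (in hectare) 0.007196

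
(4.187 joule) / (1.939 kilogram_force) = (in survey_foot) 0.7224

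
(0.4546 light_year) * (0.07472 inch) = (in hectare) 8.163e+08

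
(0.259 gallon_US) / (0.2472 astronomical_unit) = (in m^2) 2.651e-14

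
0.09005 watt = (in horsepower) 0.0001208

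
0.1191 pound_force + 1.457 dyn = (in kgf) 0.05402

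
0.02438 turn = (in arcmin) 526.6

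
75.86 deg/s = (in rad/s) 1.324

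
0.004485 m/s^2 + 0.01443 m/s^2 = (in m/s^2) 0.01892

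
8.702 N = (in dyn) 8.702e+05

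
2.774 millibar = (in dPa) 2774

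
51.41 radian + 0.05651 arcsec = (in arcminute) 1.767e+05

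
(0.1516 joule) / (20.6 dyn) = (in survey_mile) 0.4573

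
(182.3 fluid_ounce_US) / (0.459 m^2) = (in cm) 1.175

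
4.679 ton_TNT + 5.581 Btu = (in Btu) 1.856e+07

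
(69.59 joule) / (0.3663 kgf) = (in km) 0.01937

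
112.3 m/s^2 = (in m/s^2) 112.3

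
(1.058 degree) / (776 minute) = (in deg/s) 2.272e-05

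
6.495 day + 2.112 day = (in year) 0.02358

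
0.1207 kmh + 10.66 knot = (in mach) 0.0162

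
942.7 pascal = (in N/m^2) 942.7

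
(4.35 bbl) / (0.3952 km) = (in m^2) 0.00175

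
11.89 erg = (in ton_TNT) 2.842e-16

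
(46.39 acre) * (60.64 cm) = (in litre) 1.138e+08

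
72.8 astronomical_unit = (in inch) 4.288e+14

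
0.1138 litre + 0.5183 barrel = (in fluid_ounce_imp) 2904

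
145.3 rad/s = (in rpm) 1388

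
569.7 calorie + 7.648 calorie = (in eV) 1.508e+22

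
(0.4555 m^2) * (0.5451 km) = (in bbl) 1562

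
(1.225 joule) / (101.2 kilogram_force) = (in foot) 0.00405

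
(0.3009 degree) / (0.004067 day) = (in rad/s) 1.495e-05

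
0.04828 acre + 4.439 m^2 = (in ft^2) 2151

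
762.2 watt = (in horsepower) 1.022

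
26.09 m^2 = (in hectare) 0.002609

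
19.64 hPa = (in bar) 0.01964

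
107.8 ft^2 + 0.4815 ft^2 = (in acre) 0.002486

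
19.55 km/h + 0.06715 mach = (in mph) 63.29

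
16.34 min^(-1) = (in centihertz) 27.23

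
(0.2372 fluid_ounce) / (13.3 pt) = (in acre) 3.694e-07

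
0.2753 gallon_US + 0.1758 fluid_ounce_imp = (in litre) 1.047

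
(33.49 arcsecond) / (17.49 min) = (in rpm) 1.477e-06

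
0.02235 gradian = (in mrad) 0.3511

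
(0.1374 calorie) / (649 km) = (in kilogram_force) 9.033e-08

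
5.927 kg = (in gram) 5927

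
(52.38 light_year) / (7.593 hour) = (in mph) 4.055e+13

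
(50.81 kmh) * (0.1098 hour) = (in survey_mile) 3.467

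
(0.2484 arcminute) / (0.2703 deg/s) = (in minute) 0.0002553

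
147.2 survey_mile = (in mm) 2.369e+08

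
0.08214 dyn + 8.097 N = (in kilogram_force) 0.8257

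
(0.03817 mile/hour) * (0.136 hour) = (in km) 0.008354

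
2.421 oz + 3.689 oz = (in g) 173.2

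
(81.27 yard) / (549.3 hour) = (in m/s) 3.758e-05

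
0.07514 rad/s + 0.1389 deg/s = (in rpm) 0.7407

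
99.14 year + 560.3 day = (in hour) 8.819e+05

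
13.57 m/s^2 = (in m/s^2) 13.57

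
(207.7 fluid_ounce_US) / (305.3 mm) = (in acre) 4.972e-06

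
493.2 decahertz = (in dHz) 4.932e+04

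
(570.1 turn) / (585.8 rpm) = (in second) 58.39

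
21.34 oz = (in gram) 605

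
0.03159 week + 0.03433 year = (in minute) 1.836e+04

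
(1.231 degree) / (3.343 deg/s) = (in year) 1.168e-08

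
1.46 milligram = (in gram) 0.00146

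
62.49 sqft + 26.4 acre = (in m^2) 1.068e+05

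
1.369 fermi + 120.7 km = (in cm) 1.207e+07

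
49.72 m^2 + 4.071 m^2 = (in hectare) 0.005379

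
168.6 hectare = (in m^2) 1.686e+06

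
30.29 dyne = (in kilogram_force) 3.089e-05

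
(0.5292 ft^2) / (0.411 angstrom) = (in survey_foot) 3.925e+09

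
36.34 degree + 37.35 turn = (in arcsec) 4.854e+07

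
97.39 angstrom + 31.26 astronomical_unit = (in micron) 4.676e+18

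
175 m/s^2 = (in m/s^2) 175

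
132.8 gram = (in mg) 1.328e+05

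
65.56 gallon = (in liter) 248.2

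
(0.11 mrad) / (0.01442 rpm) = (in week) 1.204e-07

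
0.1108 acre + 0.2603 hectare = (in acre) 0.754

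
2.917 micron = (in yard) 3.19e-06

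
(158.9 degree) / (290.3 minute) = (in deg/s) 0.009123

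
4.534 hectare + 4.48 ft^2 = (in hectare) 4.534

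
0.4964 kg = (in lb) 1.094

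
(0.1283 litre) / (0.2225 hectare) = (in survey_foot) 1.892e-07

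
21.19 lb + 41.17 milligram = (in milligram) 9.612e+06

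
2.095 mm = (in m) 0.002095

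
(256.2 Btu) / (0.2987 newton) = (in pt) 2.565e+09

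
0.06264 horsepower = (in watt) 46.71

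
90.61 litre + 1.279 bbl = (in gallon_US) 77.65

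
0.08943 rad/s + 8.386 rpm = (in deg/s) 55.44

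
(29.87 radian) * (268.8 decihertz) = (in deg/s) 4.6e+04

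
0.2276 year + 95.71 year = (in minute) 5.042e+07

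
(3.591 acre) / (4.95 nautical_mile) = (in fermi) 1.585e+15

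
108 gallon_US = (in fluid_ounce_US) 1.382e+04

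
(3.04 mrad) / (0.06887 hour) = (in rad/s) 1.226e-05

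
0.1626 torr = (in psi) 0.003144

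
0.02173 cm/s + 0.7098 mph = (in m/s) 0.3175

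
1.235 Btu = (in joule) 1303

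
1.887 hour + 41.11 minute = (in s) 9260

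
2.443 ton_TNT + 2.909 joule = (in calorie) 2.443e+09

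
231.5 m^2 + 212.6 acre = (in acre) 212.7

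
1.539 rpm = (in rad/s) 0.1612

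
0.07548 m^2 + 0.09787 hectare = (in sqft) 1.054e+04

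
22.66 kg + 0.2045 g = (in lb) 49.96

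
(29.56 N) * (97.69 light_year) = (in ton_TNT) 6.53e+09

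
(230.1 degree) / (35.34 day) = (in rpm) 1.256e-05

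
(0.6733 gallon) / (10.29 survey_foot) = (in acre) 2.008e-07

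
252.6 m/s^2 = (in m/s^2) 252.6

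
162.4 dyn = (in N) 0.001624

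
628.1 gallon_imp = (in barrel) 17.96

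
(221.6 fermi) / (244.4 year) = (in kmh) 1.035e-22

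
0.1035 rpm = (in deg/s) 0.621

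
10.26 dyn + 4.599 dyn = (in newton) 0.0001486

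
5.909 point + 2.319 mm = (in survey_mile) 2.736e-06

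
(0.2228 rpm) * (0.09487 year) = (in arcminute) 2.4e+08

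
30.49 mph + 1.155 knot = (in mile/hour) 31.82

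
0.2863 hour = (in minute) 17.18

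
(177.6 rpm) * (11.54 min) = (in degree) 7.378e+05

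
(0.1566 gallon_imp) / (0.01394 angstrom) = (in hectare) 5.107e+04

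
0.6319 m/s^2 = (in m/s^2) 0.6319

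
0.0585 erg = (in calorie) 1.398e-09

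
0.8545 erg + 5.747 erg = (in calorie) 1.578e-07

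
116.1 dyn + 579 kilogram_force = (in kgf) 579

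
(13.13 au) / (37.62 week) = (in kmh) 3.108e+05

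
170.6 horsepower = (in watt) 1.272e+05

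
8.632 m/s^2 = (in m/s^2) 8.632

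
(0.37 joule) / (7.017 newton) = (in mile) 3.276e-05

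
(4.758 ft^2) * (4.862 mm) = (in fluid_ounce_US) 72.67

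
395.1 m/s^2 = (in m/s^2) 395.1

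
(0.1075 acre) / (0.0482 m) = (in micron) 9.026e+09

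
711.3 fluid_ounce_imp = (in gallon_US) 5.339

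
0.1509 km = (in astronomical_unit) 1.009e-09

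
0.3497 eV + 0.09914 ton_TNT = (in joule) 4.148e+08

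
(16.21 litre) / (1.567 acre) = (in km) 2.556e-09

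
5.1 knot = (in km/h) 9.445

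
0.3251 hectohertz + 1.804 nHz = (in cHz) 3251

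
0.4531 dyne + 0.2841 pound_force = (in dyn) 1.264e+05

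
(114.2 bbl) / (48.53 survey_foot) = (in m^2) 1.227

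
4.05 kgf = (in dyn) 3.972e+06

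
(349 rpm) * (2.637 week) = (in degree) 3.34e+09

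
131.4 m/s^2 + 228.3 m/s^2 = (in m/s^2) 359.7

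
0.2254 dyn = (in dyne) 0.2254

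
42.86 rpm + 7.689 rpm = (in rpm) 50.55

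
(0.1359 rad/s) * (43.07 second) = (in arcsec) 1.207e+06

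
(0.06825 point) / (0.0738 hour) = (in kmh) 3.262e-07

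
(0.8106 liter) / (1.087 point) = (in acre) 0.0005223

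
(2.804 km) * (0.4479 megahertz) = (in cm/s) 1.256e+11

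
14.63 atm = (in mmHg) 1.112e+04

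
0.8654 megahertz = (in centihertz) 8.654e+07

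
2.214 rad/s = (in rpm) 21.14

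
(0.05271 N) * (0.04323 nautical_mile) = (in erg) 4.22e+07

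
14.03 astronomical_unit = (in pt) 5.95e+15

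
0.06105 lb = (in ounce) 0.9768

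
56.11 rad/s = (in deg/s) 3215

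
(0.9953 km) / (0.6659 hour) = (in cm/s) 41.52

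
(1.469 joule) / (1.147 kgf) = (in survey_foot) 0.4285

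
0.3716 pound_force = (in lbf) 0.3716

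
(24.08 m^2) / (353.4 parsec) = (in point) 6.259e-15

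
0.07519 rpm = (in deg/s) 0.4511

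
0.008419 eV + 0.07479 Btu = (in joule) 78.91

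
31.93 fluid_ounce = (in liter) 0.9443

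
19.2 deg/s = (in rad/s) 0.3351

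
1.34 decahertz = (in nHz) 1.34e+10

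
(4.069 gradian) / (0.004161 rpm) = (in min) 2.445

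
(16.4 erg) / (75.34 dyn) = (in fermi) 2.177e+12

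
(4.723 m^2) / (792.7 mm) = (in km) 0.005958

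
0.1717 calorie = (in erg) 7.184e+06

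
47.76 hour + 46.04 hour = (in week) 0.5583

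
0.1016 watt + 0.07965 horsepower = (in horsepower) 0.07979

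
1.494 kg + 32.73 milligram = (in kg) 1.494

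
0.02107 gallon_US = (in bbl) 0.0005017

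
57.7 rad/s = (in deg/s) 3306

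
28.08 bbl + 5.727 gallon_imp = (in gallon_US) 1186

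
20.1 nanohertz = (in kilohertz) 2.01e-11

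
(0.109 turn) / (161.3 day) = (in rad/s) 4.914e-08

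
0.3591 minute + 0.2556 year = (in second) 8.061e+06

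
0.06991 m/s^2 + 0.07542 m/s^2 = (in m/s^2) 0.1453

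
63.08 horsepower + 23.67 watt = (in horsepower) 63.11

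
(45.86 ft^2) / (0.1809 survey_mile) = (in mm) 14.63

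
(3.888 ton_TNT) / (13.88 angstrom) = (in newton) 1.172e+19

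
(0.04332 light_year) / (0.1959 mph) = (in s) 4.68e+15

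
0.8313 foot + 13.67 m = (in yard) 15.23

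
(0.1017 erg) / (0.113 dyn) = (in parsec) 2.917e-19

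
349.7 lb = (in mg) 1.586e+08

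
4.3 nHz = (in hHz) 4.3e-11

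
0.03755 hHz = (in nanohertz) 3.755e+09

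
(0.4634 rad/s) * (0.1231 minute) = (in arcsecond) 7.06e+05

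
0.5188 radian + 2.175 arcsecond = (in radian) 0.5188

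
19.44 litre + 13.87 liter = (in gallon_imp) 7.327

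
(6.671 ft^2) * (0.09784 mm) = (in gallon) 0.01602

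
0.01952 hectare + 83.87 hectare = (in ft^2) 9.03e+06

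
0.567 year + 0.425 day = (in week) 29.63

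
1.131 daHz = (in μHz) 1.131e+07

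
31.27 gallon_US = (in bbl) 0.7445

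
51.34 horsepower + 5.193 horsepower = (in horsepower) 56.53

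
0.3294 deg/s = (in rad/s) 0.005749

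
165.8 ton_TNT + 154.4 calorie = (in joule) 6.937e+11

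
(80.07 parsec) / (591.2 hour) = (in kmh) 4.179e+12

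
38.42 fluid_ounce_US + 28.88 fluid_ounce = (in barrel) 0.01252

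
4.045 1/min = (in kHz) 6.742e-05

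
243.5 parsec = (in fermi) 7.514e+33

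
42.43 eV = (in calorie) 1.625e-18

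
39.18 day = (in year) 0.1073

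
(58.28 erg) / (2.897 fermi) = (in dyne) 2.012e+14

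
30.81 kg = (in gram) 3.081e+04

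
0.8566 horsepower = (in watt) 638.8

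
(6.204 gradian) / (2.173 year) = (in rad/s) 1.422e-09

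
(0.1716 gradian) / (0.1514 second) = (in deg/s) 1.02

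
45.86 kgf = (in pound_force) 101.1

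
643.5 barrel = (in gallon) 2.703e+04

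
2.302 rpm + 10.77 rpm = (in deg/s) 78.43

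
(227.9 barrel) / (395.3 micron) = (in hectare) 9.166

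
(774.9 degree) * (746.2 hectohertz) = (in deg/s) 5.782e+07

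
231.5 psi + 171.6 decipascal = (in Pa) 1.596e+06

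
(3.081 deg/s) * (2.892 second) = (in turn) 0.02475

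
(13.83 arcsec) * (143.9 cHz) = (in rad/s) 9.648e-05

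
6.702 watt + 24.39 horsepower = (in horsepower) 24.4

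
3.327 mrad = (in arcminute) 11.44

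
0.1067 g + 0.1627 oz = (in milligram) 4719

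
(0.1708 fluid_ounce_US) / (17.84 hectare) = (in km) 2.831e-14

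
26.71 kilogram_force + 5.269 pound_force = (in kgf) 29.1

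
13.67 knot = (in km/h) 25.32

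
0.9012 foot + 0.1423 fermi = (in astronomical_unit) 1.836e-12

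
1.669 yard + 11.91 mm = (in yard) 1.682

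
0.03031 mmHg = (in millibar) 0.04041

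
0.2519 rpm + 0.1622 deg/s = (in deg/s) 1.674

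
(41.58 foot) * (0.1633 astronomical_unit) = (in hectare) 3.096e+07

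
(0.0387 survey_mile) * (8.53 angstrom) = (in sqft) 5.718e-07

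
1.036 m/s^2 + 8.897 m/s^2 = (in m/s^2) 9.933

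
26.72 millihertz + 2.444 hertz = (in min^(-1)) 148.2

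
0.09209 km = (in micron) 9.209e+07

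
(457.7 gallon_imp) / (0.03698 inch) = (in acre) 0.5474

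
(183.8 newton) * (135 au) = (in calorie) 8.872e+14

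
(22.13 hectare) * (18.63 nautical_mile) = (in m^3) 7.635e+09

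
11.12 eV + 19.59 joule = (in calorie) 4.682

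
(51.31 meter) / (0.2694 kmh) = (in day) 0.007936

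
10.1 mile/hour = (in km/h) 16.25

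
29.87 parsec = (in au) 6.161e+06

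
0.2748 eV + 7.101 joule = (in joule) 7.101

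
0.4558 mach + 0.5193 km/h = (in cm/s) 1.553e+04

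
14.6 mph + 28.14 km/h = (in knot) 27.88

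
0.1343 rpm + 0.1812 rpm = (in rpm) 0.3155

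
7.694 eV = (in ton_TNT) 2.946e-28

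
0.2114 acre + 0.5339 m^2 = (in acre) 0.2115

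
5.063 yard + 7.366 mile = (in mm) 1.186e+07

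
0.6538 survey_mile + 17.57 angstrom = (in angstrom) 1.052e+13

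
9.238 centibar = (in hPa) 92.38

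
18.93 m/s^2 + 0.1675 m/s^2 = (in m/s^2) 19.1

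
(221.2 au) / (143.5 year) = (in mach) 21.48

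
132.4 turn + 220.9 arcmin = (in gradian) 5.296e+04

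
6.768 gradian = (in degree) 6.091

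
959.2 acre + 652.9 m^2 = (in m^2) 3.882e+06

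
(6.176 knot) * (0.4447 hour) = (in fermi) 5.086e+18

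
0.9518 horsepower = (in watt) 709.8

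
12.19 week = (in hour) 2048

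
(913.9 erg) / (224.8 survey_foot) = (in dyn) 0.1334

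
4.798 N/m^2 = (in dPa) 47.98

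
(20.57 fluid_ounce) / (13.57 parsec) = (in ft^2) 1.564e-20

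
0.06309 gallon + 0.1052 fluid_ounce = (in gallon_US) 0.06391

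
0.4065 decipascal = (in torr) 0.0003049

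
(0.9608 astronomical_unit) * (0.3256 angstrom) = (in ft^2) 50.37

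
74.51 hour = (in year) 0.008506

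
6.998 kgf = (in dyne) 6.863e+06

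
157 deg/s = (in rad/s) 2.74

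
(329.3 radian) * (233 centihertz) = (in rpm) 7327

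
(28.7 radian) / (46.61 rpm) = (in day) 6.806e-05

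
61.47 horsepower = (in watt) 4.584e+04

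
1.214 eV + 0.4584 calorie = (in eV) 1.197e+19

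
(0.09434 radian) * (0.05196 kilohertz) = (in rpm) 46.81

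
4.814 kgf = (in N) 47.21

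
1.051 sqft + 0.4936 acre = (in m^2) 1998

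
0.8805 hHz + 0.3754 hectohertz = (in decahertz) 12.56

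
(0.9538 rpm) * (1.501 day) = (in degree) 7.422e+05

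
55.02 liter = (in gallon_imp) 12.1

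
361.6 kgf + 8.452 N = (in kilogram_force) 362.5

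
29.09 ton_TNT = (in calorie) 2.909e+10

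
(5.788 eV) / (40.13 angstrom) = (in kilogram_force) 2.356e-11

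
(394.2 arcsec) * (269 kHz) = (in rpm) 4909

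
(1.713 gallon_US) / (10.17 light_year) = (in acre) 1.665e-23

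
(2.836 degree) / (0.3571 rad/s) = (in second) 0.1386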